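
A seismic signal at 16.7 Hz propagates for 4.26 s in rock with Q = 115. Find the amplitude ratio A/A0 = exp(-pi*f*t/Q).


pi*f*t/Q = pi*16.7*4.26/115 = 1.943471
A/A0 = exp(-1.943471) = 0.143206

0.143206


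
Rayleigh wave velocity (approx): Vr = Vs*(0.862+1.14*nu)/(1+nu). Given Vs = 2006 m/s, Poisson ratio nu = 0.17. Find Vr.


Numerator factor = 0.862 + 1.14*0.17 = 1.0558
Denominator = 1 + 0.17 = 1.17
Vr = 2006 * 1.0558 / 1.17 = 1810.2 m/s

1810.2


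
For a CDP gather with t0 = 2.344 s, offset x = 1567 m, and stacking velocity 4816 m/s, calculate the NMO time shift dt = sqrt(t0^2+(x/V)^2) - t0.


x/Vnmo = 1567/4816 = 0.325374
(x/Vnmo)^2 = 0.105868
t0^2 = 5.494336
sqrt(5.494336 + 0.105868) = 2.366475
dt = 2.366475 - 2.344 = 0.022475

0.022475


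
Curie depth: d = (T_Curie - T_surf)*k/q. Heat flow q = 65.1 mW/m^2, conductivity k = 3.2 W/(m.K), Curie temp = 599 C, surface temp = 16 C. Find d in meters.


T_Curie - T_surf = 599 - 16 = 583 C
Convert q to W/m^2: 65.1 mW/m^2 = 0.0651 W/m^2
d = 583 * 3.2 / 0.0651 = 28657.45 m

28657.45


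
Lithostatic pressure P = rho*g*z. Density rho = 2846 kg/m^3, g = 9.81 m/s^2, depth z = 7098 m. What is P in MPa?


P = rho * g * z / 1e6
= 2846 * 9.81 * 7098 / 1e6
= 198170907.48 / 1e6
= 198.1709 MPa

198.1709


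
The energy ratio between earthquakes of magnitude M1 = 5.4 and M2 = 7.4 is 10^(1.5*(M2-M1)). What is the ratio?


M2 - M1 = 7.4 - 5.4 = 2.0
1.5 * 2.0 = 3.0
ratio = 10^3.0 = 1000.0

1000.0


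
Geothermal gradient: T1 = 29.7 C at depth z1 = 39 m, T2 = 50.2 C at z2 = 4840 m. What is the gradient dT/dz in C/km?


dT = 50.2 - 29.7 = 20.5 C
dz = 4840 - 39 = 4801 m
gradient = dT/dz * 1000 = 20.5/4801 * 1000 = 4.2699 C/km

4.2699


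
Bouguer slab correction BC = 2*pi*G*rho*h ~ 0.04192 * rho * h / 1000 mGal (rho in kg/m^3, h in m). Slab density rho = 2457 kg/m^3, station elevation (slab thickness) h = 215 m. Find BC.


BC = 0.04192 * rho * h / 1000
= 0.04192 * 2457 * 215 / 1000
= 22.1444 mGal

22.1444


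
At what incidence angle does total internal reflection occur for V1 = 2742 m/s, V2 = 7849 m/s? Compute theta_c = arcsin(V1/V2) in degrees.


V1/V2 = 2742/7849 = 0.349344
theta_c = arcsin(0.349344) = 20.4472 degrees

20.4472


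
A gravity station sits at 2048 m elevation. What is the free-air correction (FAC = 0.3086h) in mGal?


FAC = 0.3086 * h
= 0.3086 * 2048
= 632.0128 mGal

632.0128


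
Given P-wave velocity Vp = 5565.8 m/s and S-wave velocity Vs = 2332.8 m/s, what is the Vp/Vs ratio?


Vp/Vs = 5565.8 / 2332.8
= 2.3859

2.3859


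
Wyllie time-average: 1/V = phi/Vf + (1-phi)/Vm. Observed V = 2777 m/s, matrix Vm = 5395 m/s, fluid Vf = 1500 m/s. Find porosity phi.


1/V - 1/Vm = 1/2777 - 1/5395 = 0.00017474
1/Vf - 1/Vm = 1/1500 - 1/5395 = 0.00048131
phi = 0.00017474 / 0.00048131 = 0.3631

0.3631


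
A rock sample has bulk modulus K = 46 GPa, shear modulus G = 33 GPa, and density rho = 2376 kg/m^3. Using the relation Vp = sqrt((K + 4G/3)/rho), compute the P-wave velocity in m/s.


First compute the effective modulus:
K + 4G/3 = 46e9 + 4*33e9/3 = 90000000000.0 Pa
Then divide by density:
90000000000.0 / 2376 = 37878787.8788 Pa/(kg/m^3)
Take the square root:
Vp = sqrt(37878787.8788) = 6154.57 m/s

6154.57


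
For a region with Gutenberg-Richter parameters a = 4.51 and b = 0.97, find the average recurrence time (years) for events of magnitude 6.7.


log10(N) = 4.51 - 0.97*6.7 = -1.989
N = 10^-1.989 = 0.010257
T = 1/N = 1/0.010257 = 97.499 years

97.499


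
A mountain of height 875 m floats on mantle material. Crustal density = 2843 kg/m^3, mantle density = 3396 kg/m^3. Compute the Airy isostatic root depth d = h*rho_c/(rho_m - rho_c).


rho_m - rho_c = 3396 - 2843 = 553
d = 875 * 2843 / 553
= 2487625 / 553
= 4498.42 m

4498.42


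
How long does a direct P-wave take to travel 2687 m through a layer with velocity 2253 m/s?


t = x / V
= 2687 / 2253
= 1.1926 s

1.1926


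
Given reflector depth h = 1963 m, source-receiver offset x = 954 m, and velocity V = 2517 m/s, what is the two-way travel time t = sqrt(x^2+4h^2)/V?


x^2 + 4h^2 = 954^2 + 4*1963^2 = 910116 + 15413476 = 16323592
sqrt(16323592) = 4040.2465
t = 4040.2465 / 2517 = 1.6052 s

1.6052


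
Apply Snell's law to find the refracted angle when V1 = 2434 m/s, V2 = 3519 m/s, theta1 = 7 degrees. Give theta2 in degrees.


sin(theta1) = sin(7 deg) = 0.121869
sin(theta2) = V2/V1 * sin(theta1) = 3519/2434 * 0.121869 = 0.176195
theta2 = arcsin(0.176195) = 10.1482 degrees

10.1482


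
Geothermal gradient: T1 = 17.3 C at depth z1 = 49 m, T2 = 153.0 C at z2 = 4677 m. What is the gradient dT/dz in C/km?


dT = 153.0 - 17.3 = 135.7 C
dz = 4677 - 49 = 4628 m
gradient = dT/dz * 1000 = 135.7/4628 * 1000 = 29.3215 C/km

29.3215


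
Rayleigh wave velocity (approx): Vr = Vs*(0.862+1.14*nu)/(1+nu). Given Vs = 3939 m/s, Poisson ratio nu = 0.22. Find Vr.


Numerator factor = 0.862 + 1.14*0.22 = 1.1128
Denominator = 1 + 0.22 = 1.22
Vr = 3939 * 1.1128 / 1.22 = 3592.88 m/s

3592.88


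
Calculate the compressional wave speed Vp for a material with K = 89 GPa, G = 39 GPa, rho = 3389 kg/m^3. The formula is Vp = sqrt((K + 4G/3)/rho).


First compute the effective modulus:
K + 4G/3 = 89e9 + 4*39e9/3 = 141000000000.0 Pa
Then divide by density:
141000000000.0 / 3389 = 41605193.2724 Pa/(kg/m^3)
Take the square root:
Vp = sqrt(41605193.2724) = 6450.21 m/s

6450.21


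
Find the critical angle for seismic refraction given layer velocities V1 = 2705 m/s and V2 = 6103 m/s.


V1/V2 = 2705/6103 = 0.443225
theta_c = arcsin(0.443225) = 26.3098 degrees

26.3098


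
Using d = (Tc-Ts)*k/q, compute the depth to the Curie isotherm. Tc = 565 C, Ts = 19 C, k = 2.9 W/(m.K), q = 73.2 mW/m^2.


T_Curie - T_surf = 565 - 19 = 546 C
Convert q to W/m^2: 73.2 mW/m^2 = 0.0732 W/m^2
d = 546 * 2.9 / 0.0732 = 21631.15 m

21631.15


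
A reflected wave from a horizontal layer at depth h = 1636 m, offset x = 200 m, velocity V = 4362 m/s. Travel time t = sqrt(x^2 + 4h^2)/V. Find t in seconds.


x^2 + 4h^2 = 200^2 + 4*1636^2 = 40000 + 10705984 = 10745984
sqrt(10745984) = 3278.1068
t = 3278.1068 / 4362 = 0.7515 s

0.7515


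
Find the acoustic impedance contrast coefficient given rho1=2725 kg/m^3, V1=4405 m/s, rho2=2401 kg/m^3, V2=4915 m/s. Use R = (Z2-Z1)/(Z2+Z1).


Z1 = 2725 * 4405 = 12003625
Z2 = 2401 * 4915 = 11800915
R = (11800915 - 12003625) / (11800915 + 12003625) = -202710 / 23804540 = -0.0085

-0.0085


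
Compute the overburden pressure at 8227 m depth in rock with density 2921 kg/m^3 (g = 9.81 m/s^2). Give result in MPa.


P = rho * g * z / 1e6
= 2921 * 9.81 * 8227 / 1e6
= 235744767.27 / 1e6
= 235.7448 MPa

235.7448


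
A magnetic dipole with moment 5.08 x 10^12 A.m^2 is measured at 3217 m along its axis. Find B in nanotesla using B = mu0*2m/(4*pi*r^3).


m = 5.08 x 10^12 = 5080000000000 A.m^2
2m = 10160000000000 A.m^2
r^3 = 3217^3 = 33293019313
B = (4pi*10^-7) * 10160000000000 / (4*pi * 33293019313) * 1e9
= 12767432.544189 / 418372419558.18 * 1e9
= 30516.9078 nT

30516.9078


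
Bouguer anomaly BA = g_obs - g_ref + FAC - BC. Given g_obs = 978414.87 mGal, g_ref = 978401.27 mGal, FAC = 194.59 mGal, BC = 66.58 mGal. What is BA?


BA = g_obs - g_ref + FAC - BC
= 978414.87 - 978401.27 + 194.59 - 66.58
= 141.61 mGal

141.61


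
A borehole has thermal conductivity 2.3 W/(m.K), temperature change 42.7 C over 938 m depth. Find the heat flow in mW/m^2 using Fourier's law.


q = k * dT / dz * 1000
= 2.3 * 42.7 / 938 * 1000
= 0.104701 * 1000
= 104.7015 mW/m^2

104.7015


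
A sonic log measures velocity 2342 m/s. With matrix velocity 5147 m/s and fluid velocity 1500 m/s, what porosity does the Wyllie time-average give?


1/V - 1/Vm = 1/2342 - 1/5147 = 0.0002327
1/Vf - 1/Vm = 1/1500 - 1/5147 = 0.00047238
phi = 0.0002327 / 0.00047238 = 0.4926

0.4926


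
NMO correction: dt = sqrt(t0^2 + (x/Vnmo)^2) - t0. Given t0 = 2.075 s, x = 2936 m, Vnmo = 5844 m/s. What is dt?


x/Vnmo = 2936/5844 = 0.502396
(x/Vnmo)^2 = 0.252401
t0^2 = 4.305625
sqrt(4.305625 + 0.252401) = 2.134953
dt = 2.134953 - 2.075 = 0.059953

0.059953


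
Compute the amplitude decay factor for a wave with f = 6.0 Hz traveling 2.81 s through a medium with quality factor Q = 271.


pi*f*t/Q = pi*6.0*2.81/271 = 0.195451
A/A0 = exp(-0.195451) = 0.822464

0.822464


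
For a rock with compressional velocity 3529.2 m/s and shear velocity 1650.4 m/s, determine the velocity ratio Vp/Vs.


Vp/Vs = 3529.2 / 1650.4
= 2.1384

2.1384


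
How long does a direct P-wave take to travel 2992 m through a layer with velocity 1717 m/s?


t = x / V
= 2992 / 1717
= 1.7426 s

1.7426


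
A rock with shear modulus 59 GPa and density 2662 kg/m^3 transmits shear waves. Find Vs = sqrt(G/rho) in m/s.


Convert G to Pa: G = 59e9 Pa
Compute G/rho = 59e9 / 2662 = 22163786.6266
Vs = sqrt(22163786.6266) = 4707.84 m/s

4707.84


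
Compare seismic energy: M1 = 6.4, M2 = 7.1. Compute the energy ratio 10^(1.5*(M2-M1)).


M2 - M1 = 7.1 - 6.4 = 0.7
1.5 * 0.7 = 1.05
ratio = 10^1.05 = 11.22

11.22


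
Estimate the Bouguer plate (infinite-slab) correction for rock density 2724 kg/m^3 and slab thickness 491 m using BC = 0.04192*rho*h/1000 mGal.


BC = 0.04192 * rho * h / 1000
= 0.04192 * 2724 * 491 / 1000
= 56.0673 mGal

56.0673


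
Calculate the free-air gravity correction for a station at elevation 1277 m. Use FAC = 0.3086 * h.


FAC = 0.3086 * h
= 0.3086 * 1277
= 394.0822 mGal

394.0822


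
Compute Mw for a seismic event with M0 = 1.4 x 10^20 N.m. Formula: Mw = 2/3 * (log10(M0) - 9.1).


log10(M0) = log10(1.4 x 10^20) = 20.1461
Mw = 2/3 * (20.1461 - 9.1)
= 2/3 * 11.0461
= 7.36

7.36


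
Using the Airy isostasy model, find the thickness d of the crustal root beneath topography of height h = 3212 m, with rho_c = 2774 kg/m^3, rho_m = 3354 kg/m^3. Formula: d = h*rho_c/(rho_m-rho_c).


rho_m - rho_c = 3354 - 2774 = 580
d = 3212 * 2774 / 580
= 8910088 / 580
= 15362.22 m

15362.22


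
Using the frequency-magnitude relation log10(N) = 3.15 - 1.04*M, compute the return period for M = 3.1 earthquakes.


log10(N) = 3.15 - 1.04*3.1 = -0.074
N = 10^-0.074 = 0.843335
T = 1/N = 1/0.843335 = 1.1858 years

1.1858


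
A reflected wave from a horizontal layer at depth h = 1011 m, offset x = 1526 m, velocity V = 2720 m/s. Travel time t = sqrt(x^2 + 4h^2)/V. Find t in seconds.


x^2 + 4h^2 = 1526^2 + 4*1011^2 = 2328676 + 4088484 = 6417160
sqrt(6417160) = 2533.2114
t = 2533.2114 / 2720 = 0.9313 s

0.9313


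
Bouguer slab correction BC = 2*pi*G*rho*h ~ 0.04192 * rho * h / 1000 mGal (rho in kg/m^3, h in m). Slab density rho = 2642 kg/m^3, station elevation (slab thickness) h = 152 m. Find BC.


BC = 0.04192 * rho * h / 1000
= 0.04192 * 2642 * 152 / 1000
= 16.8344 mGal

16.8344


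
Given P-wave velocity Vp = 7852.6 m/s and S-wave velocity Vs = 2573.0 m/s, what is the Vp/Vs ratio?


Vp/Vs = 7852.6 / 2573.0
= 3.0519

3.0519


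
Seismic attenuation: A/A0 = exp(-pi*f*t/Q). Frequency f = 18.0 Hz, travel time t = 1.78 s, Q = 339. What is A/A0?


pi*f*t/Q = pi*18.0*1.78/339 = 0.296922
A/A0 = exp(-0.296922) = 0.743102

0.743102


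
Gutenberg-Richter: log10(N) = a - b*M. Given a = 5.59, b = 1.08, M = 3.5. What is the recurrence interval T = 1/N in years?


log10(N) = 5.59 - 1.08*3.5 = 1.81
N = 10^1.81 = 64.565423
T = 1/N = 1/64.565423 = 0.0155 years

0.0155


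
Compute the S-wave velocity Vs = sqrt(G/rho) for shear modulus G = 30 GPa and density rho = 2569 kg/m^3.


Convert G to Pa: G = 30e9 Pa
Compute G/rho = 30e9 / 2569 = 11677695.6014
Vs = sqrt(11677695.6014) = 3417.26 m/s

3417.26


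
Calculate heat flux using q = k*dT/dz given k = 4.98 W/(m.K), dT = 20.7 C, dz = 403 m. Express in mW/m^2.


q = k * dT / dz * 1000
= 4.98 * 20.7 / 403 * 1000
= 0.255797 * 1000
= 255.7965 mW/m^2

255.7965


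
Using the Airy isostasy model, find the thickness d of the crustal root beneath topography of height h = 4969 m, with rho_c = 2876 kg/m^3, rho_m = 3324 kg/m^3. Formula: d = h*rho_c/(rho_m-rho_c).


rho_m - rho_c = 3324 - 2876 = 448
d = 4969 * 2876 / 448
= 14290844 / 448
= 31899.21 m

31899.21


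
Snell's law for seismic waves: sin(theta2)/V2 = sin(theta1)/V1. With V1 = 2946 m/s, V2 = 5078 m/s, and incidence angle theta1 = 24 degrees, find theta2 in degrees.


sin(theta1) = sin(24 deg) = 0.406737
sin(theta2) = V2/V1 * sin(theta1) = 5078/2946 * 0.406737 = 0.701089
theta2 = arcsin(0.701089) = 44.5145 degrees

44.5145


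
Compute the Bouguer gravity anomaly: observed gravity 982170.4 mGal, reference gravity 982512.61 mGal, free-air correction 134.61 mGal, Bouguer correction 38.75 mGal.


BA = g_obs - g_ref + FAC - BC
= 982170.4 - 982512.61 + 134.61 - 38.75
= -246.35 mGal

-246.35


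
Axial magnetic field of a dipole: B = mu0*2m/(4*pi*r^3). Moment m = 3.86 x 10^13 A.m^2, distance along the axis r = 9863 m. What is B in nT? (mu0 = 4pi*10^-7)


m = 3.86 x 10^13 = 38600000000000 A.m^2
2m = 77200000000000 A.m^2
r^3 = 9863^3 = 959460498647
B = (4pi*10^-7) * 77200000000000 / (4*pi * 959460498647) * 1e9
= 97012381.142853 / 12056936215836.06 * 1e9
= 8046.1885 nT

8046.1885


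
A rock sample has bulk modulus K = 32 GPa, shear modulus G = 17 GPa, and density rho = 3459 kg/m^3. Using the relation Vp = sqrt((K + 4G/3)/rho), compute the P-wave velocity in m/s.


First compute the effective modulus:
K + 4G/3 = 32e9 + 4*17e9/3 = 54666666666.67 Pa
Then divide by density:
54666666666.67 / 3459 = 15804182.3263 Pa/(kg/m^3)
Take the square root:
Vp = sqrt(15804182.3263) = 3975.45 m/s

3975.45


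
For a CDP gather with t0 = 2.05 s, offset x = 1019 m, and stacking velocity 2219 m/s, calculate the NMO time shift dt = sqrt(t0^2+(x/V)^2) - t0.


x/Vnmo = 1019/2219 = 0.459216
(x/Vnmo)^2 = 0.210879
t0^2 = 4.2025
sqrt(4.2025 + 0.210879) = 2.100804
dt = 2.100804 - 2.05 = 0.050804

0.050804


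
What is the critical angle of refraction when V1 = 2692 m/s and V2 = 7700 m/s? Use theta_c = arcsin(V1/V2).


V1/V2 = 2692/7700 = 0.34961
theta_c = arcsin(0.34961) = 20.4635 degrees

20.4635


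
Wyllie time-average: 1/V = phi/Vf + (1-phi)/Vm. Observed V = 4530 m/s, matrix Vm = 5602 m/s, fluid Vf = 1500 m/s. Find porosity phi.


1/V - 1/Vm = 1/4530 - 1/5602 = 4.224e-05
1/Vf - 1/Vm = 1/1500 - 1/5602 = 0.00048816
phi = 4.224e-05 / 0.00048816 = 0.0865

0.0865


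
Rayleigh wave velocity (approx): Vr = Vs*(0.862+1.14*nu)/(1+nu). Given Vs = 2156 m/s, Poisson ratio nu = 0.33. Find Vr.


Numerator factor = 0.862 + 1.14*0.33 = 1.2382
Denominator = 1 + 0.33 = 1.33
Vr = 2156 * 1.2382 / 1.33 = 2007.19 m/s

2007.19


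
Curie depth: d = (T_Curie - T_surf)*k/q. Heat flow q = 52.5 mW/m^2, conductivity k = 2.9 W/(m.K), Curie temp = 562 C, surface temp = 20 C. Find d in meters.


T_Curie - T_surf = 562 - 20 = 542 C
Convert q to W/m^2: 52.5 mW/m^2 = 0.0525 W/m^2
d = 542 * 2.9 / 0.0525 = 29939.05 m

29939.05


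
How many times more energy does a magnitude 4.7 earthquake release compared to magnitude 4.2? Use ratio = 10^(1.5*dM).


M2 - M1 = 4.7 - 4.2 = 0.5
1.5 * 0.5 = 0.75
ratio = 10^0.75 = 5.62

5.62


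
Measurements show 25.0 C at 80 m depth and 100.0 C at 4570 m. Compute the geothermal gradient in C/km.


dT = 100.0 - 25.0 = 75.0 C
dz = 4570 - 80 = 4490 m
gradient = dT/dz * 1000 = 75.0/4490 * 1000 = 16.7038 C/km

16.7038


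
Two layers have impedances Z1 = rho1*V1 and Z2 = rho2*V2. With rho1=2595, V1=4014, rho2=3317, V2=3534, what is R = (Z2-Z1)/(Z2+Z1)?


Z1 = 2595 * 4014 = 10416330
Z2 = 3317 * 3534 = 11722278
R = (11722278 - 10416330) / (11722278 + 10416330) = 1305948 / 22138608 = 0.059

0.059


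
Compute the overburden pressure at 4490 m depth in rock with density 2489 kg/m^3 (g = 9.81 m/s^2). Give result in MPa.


P = rho * g * z / 1e6
= 2489 * 9.81 * 4490 / 1e6
= 109632734.1 / 1e6
= 109.6327 MPa

109.6327


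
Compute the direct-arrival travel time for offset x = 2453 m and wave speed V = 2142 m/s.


t = x / V
= 2453 / 2142
= 1.1452 s

1.1452


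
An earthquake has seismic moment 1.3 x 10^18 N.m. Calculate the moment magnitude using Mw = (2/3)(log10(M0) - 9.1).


log10(M0) = log10(1.3 x 10^18) = 18.1139
Mw = 2/3 * (18.1139 - 9.1)
= 2/3 * 9.0139
= 6.01

6.01


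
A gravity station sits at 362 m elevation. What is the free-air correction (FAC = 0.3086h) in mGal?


FAC = 0.3086 * h
= 0.3086 * 362
= 111.7132 mGal

111.7132


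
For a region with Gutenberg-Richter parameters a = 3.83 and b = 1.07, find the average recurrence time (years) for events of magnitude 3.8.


log10(N) = 3.83 - 1.07*3.8 = -0.236
N = 10^-0.236 = 0.580764
T = 1/N = 1/0.580764 = 1.7219 years

1.7219


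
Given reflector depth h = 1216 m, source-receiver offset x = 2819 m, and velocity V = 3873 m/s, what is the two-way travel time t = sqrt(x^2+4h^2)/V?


x^2 + 4h^2 = 2819^2 + 4*1216^2 = 7946761 + 5914624 = 13861385
sqrt(13861385) = 3723.0881
t = 3723.0881 / 3873 = 0.9613 s

0.9613


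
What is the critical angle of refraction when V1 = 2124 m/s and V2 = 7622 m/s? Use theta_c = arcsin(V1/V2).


V1/V2 = 2124/7622 = 0.278667
theta_c = arcsin(0.278667) = 16.1807 degrees

16.1807


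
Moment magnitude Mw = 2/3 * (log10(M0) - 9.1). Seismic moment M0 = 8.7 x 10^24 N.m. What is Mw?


log10(M0) = log10(8.7 x 10^24) = 24.9395
Mw = 2/3 * (24.9395 - 9.1)
= 2/3 * 15.8395
= 10.56

10.56


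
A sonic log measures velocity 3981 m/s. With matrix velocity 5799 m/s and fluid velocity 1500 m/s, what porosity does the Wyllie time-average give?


1/V - 1/Vm = 1/3981 - 1/5799 = 7.875e-05
1/Vf - 1/Vm = 1/1500 - 1/5799 = 0.00049422
phi = 7.875e-05 / 0.00049422 = 0.1593

0.1593


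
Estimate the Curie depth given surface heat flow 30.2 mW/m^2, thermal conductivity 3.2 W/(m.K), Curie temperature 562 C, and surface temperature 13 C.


T_Curie - T_surf = 562 - 13 = 549 C
Convert q to W/m^2: 30.2 mW/m^2 = 0.0302 W/m^2
d = 549 * 3.2 / 0.0302 = 58172.19 m

58172.19


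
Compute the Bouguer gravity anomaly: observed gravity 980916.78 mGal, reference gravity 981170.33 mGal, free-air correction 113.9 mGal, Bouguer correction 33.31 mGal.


BA = g_obs - g_ref + FAC - BC
= 980916.78 - 981170.33 + 113.9 - 33.31
= -172.96 mGal

-172.96


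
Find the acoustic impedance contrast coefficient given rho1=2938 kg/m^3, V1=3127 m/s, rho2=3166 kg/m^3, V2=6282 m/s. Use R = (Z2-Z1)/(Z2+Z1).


Z1 = 2938 * 3127 = 9187126
Z2 = 3166 * 6282 = 19888812
R = (19888812 - 9187126) / (19888812 + 9187126) = 10701686 / 29075938 = 0.3681

0.3681


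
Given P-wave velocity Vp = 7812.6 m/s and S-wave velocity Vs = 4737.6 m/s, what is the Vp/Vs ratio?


Vp/Vs = 7812.6 / 4737.6
= 1.6491

1.6491


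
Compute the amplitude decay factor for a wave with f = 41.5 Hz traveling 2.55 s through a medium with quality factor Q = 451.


pi*f*t/Q = pi*41.5*2.55/451 = 0.73716
A/A0 = exp(-0.73716) = 0.478471

0.478471


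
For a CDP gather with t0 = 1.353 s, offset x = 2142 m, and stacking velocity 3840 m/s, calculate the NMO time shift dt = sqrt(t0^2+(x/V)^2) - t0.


x/Vnmo = 2142/3840 = 0.557813
(x/Vnmo)^2 = 0.311155
t0^2 = 1.830609
sqrt(1.830609 + 0.311155) = 1.463477
dt = 1.463477 - 1.353 = 0.110477

0.110477


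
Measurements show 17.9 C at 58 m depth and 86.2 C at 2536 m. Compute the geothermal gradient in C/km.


dT = 86.2 - 17.9 = 68.3 C
dz = 2536 - 58 = 2478 m
gradient = dT/dz * 1000 = 68.3/2478 * 1000 = 27.5626 C/km

27.5626


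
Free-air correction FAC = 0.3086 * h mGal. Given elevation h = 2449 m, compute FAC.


FAC = 0.3086 * h
= 0.3086 * 2449
= 755.7614 mGal

755.7614


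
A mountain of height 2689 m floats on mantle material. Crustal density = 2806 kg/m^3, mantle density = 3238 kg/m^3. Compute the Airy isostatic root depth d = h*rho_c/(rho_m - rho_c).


rho_m - rho_c = 3238 - 2806 = 432
d = 2689 * 2806 / 432
= 7545334 / 432
= 17466.05 m

17466.05


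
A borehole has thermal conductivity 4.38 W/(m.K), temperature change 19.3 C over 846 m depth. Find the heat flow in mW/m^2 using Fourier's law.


q = k * dT / dz * 1000
= 4.38 * 19.3 / 846 * 1000
= 0.099922 * 1000
= 99.922 mW/m^2

99.922


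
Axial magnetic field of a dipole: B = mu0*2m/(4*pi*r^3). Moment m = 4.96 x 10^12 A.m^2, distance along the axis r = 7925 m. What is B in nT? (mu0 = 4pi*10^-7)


m = 4.96 x 10^12 = 4960000000000 A.m^2
2m = 9920000000000 A.m^2
r^3 = 7925^3 = 497734578125
B = (4pi*10^-7) * 9920000000000 / (4*pi * 497734578125) * 1e9
= 12465839.649444 / 6254717176300.46 * 1e9
= 1993.0301 nT

1993.0301


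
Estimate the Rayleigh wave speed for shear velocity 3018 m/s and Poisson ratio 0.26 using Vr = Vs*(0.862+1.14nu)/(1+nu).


Numerator factor = 0.862 + 1.14*0.26 = 1.1584
Denominator = 1 + 0.26 = 1.26
Vr = 3018 * 1.1584 / 1.26 = 2774.64 m/s

2774.64


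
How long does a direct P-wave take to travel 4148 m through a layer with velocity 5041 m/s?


t = x / V
= 4148 / 5041
= 0.8229 s

0.8229


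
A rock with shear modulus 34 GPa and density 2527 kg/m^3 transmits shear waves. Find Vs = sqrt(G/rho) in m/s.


Convert G to Pa: G = 34e9 Pa
Compute G/rho = 34e9 / 2527 = 13454689.355
Vs = sqrt(13454689.355) = 3668.06 m/s

3668.06


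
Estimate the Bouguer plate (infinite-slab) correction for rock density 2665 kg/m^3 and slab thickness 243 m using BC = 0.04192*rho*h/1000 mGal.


BC = 0.04192 * rho * h / 1000
= 0.04192 * 2665 * 243 / 1000
= 27.1472 mGal

27.1472


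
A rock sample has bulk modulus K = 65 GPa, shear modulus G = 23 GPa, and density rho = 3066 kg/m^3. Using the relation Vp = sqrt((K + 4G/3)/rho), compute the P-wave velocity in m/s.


First compute the effective modulus:
K + 4G/3 = 65e9 + 4*23e9/3 = 95666666666.67 Pa
Then divide by density:
95666666666.67 / 3066 = 31202435.312 Pa/(kg/m^3)
Take the square root:
Vp = sqrt(31202435.312) = 5585.91 m/s

5585.91


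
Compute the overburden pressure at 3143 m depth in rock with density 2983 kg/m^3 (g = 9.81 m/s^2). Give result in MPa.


P = rho * g * z / 1e6
= 2983 * 9.81 * 3143 / 1e6
= 91974331.89 / 1e6
= 91.9743 MPa

91.9743


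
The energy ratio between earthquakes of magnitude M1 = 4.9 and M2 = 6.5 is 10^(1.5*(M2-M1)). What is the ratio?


M2 - M1 = 6.5 - 4.9 = 1.6
1.5 * 1.6 = 2.4
ratio = 10^2.4 = 251.19

251.19


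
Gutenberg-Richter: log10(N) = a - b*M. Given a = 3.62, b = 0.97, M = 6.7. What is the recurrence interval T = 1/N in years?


log10(N) = 3.62 - 0.97*6.7 = -2.879
N = 10^-2.879 = 0.001321
T = 1/N = 1/0.001321 = 756.8329 years

756.8329


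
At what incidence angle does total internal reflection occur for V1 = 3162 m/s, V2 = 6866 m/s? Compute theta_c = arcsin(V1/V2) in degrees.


V1/V2 = 3162/6866 = 0.46053
theta_c = arcsin(0.46053) = 27.4213 degrees

27.4213


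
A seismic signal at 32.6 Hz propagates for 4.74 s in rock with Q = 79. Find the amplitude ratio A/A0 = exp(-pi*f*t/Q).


pi*f*t/Q = pi*32.6*4.74/79 = 6.144955
A/A0 = exp(-6.144955) = 0.002144

0.002144


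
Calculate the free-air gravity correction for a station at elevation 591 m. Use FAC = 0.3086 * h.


FAC = 0.3086 * h
= 0.3086 * 591
= 182.3826 mGal

182.3826


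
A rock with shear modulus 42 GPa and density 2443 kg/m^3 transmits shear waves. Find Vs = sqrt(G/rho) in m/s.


Convert G to Pa: G = 42e9 Pa
Compute G/rho = 42e9 / 2443 = 17191977.0774
Vs = sqrt(17191977.0774) = 4146.32 m/s

4146.32


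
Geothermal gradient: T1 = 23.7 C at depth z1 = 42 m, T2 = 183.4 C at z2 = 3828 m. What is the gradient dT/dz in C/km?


dT = 183.4 - 23.7 = 159.7 C
dz = 3828 - 42 = 3786 m
gradient = dT/dz * 1000 = 159.7/3786 * 1000 = 42.1817 C/km

42.1817


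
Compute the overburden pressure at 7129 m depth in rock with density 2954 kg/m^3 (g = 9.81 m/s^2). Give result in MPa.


P = rho * g * z / 1e6
= 2954 * 9.81 * 7129 / 1e6
= 206589437.46 / 1e6
= 206.5894 MPa

206.5894


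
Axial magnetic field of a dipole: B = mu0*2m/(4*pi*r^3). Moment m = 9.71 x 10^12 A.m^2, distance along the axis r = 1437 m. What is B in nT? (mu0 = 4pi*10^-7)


m = 9.71 x 10^12 = 9710000000000 A.m^2
2m = 19420000000000 A.m^2
r^3 = 1437^3 = 2967360453
B = (4pi*10^-7) * 19420000000000 / (4*pi * 2967360453) * 1e9
= 24403891.733086 / 37288951198.79 * 1e9
= 654453.6907 nT

654453.6907


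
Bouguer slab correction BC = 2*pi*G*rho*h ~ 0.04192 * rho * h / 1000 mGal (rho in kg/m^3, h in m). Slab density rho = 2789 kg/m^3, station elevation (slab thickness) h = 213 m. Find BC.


BC = 0.04192 * rho * h / 1000
= 0.04192 * 2789 * 213 / 1000
= 24.9029 mGal

24.9029


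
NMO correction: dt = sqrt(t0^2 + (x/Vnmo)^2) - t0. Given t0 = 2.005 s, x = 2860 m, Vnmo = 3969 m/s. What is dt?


x/Vnmo = 2860/3969 = 0.720585
(x/Vnmo)^2 = 0.519242
t0^2 = 4.020025
sqrt(4.020025 + 0.519242) = 2.130556
dt = 2.130556 - 2.005 = 0.125556

0.125556


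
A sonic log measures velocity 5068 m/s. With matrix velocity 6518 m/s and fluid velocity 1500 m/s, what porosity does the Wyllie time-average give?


1/V - 1/Vm = 1/5068 - 1/6518 = 4.39e-05
1/Vf - 1/Vm = 1/1500 - 1/6518 = 0.00051325
phi = 4.39e-05 / 0.00051325 = 0.0855

0.0855


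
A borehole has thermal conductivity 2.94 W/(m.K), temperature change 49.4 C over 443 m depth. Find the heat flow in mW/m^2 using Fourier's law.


q = k * dT / dz * 1000
= 2.94 * 49.4 / 443 * 1000
= 0.327847 * 1000
= 327.8465 mW/m^2

327.8465


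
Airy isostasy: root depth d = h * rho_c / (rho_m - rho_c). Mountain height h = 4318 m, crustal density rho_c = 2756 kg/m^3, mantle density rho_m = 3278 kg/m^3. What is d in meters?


rho_m - rho_c = 3278 - 2756 = 522
d = 4318 * 2756 / 522
= 11900408 / 522
= 22797.72 m

22797.72


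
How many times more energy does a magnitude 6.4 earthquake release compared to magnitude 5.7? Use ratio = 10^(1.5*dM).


M2 - M1 = 6.4 - 5.7 = 0.7
1.5 * 0.7 = 1.05
ratio = 10^1.05 = 11.22

11.22


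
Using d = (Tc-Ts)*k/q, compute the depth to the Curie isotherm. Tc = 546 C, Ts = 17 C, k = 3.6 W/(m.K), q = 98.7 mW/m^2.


T_Curie - T_surf = 546 - 17 = 529 C
Convert q to W/m^2: 98.7 mW/m^2 = 0.0987 W/m^2
d = 529 * 3.6 / 0.0987 = 19294.83 m

19294.83


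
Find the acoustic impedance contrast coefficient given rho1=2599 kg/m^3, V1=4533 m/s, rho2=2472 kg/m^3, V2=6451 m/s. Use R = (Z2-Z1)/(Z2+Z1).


Z1 = 2599 * 4533 = 11781267
Z2 = 2472 * 6451 = 15946872
R = (15946872 - 11781267) / (15946872 + 11781267) = 4165605 / 27728139 = 0.1502

0.1502


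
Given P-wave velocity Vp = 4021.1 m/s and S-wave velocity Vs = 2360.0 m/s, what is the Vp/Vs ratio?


Vp/Vs = 4021.1 / 2360.0
= 1.7039

1.7039


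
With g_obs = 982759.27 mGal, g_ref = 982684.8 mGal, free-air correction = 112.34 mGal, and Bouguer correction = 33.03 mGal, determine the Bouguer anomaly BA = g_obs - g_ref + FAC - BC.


BA = g_obs - g_ref + FAC - BC
= 982759.27 - 982684.8 + 112.34 - 33.03
= 153.78 mGal

153.78


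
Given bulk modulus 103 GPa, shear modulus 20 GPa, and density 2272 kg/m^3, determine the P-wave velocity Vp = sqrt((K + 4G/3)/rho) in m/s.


First compute the effective modulus:
K + 4G/3 = 103e9 + 4*20e9/3 = 129666666666.67 Pa
Then divide by density:
129666666666.67 / 2272 = 57071596.2441 Pa/(kg/m^3)
Take the square root:
Vp = sqrt(57071596.2441) = 7554.57 m/s

7554.57


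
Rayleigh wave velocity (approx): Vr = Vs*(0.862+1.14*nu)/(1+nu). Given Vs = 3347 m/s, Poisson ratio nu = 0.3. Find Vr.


Numerator factor = 0.862 + 1.14*0.3 = 1.204
Denominator = 1 + 0.3 = 1.3
Vr = 3347 * 1.204 / 1.3 = 3099.84 m/s

3099.84


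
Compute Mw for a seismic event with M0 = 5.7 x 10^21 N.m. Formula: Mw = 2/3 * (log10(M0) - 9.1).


log10(M0) = log10(5.7 x 10^21) = 21.7559
Mw = 2/3 * (21.7559 - 9.1)
= 2/3 * 12.6559
= 8.44

8.44


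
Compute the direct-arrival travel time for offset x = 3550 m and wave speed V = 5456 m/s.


t = x / V
= 3550 / 5456
= 0.6507 s

0.6507


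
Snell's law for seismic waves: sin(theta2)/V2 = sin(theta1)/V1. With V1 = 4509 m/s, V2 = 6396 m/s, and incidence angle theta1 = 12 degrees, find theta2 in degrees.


sin(theta1) = sin(12 deg) = 0.207912
sin(theta2) = V2/V1 * sin(theta1) = 6396/4509 * 0.207912 = 0.294922
theta2 = arcsin(0.294922) = 17.1529 degrees

17.1529


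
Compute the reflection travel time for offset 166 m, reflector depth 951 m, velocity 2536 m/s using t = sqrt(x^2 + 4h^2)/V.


x^2 + 4h^2 = 166^2 + 4*951^2 = 27556 + 3617604 = 3645160
sqrt(3645160) = 1909.2302
t = 1909.2302 / 2536 = 0.7529 s

0.7529


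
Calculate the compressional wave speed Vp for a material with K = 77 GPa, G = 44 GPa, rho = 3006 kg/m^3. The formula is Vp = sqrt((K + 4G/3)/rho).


First compute the effective modulus:
K + 4G/3 = 77e9 + 4*44e9/3 = 135666666666.67 Pa
Then divide by density:
135666666666.67 / 3006 = 45131958.3056 Pa/(kg/m^3)
Take the square root:
Vp = sqrt(45131958.3056) = 6718.03 m/s

6718.03


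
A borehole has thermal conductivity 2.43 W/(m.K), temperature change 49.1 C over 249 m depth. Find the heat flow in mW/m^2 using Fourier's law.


q = k * dT / dz * 1000
= 2.43 * 49.1 / 249 * 1000
= 0.479169 * 1000
= 479.1687 mW/m^2

479.1687


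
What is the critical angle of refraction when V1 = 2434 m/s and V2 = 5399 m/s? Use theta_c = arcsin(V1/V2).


V1/V2 = 2434/5399 = 0.450824
theta_c = arcsin(0.450824) = 26.7966 degrees

26.7966


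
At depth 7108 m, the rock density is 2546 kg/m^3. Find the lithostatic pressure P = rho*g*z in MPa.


P = rho * g * z / 1e6
= 2546 * 9.81 * 7108 / 1e6
= 177531256.08 / 1e6
= 177.5313 MPa

177.5313


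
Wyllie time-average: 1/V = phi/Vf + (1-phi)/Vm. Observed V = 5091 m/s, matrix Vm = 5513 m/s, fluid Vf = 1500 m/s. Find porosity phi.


1/V - 1/Vm = 1/5091 - 1/5513 = 1.504e-05
1/Vf - 1/Vm = 1/1500 - 1/5513 = 0.00048528
phi = 1.504e-05 / 0.00048528 = 0.031

0.031


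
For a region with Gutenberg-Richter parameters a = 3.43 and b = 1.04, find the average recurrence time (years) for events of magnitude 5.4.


log10(N) = 3.43 - 1.04*5.4 = -2.186
N = 10^-2.186 = 0.006516
T = 1/N = 1/0.006516 = 153.4617 years

153.4617


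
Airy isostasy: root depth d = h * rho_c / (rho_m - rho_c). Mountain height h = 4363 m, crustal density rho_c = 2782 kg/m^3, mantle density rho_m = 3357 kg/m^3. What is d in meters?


rho_m - rho_c = 3357 - 2782 = 575
d = 4363 * 2782 / 575
= 12137866 / 575
= 21109.33 m

21109.33


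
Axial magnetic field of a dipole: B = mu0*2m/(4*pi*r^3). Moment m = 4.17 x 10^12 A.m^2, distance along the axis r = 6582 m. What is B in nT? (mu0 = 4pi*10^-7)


m = 4.17 x 10^12 = 4170000000000 A.m^2
2m = 8340000000000 A.m^2
r^3 = 6582^3 = 285150169368
B = (4pi*10^-7) * 8340000000000 / (4*pi * 285150169368) * 1e9
= 10480353.092376 / 3583302709025.58 * 1e9
= 2924.7747 nT

2924.7747


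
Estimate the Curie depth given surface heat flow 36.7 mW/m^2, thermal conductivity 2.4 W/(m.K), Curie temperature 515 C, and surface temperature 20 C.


T_Curie - T_surf = 515 - 20 = 495 C
Convert q to W/m^2: 36.7 mW/m^2 = 0.0367 W/m^2
d = 495 * 2.4 / 0.0367 = 32370.57 m

32370.57


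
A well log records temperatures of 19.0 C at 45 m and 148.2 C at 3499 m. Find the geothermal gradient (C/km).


dT = 148.2 - 19.0 = 129.2 C
dz = 3499 - 45 = 3454 m
gradient = dT/dz * 1000 = 129.2/3454 * 1000 = 37.4059 C/km

37.4059


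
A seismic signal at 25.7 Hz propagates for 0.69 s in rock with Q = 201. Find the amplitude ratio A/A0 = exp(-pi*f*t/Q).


pi*f*t/Q = pi*25.7*0.69/201 = 0.277163
A/A0 = exp(-0.277163) = 0.757931

0.757931


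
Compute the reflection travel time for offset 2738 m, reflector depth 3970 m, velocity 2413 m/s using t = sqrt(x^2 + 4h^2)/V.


x^2 + 4h^2 = 2738^2 + 4*3970^2 = 7496644 + 63043600 = 70540244
sqrt(70540244) = 8398.824
t = 8398.824 / 2413 = 3.4807 s

3.4807


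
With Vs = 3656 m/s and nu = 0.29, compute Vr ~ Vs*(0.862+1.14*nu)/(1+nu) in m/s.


Numerator factor = 0.862 + 1.14*0.29 = 1.1926
Denominator = 1 + 0.29 = 1.29
Vr = 3656 * 1.1926 / 1.29 = 3379.96 m/s

3379.96


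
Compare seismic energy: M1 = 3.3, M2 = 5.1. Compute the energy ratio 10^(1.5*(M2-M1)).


M2 - M1 = 5.1 - 3.3 = 1.8
1.5 * 1.8 = 2.7
ratio = 10^2.7 = 501.19

501.19


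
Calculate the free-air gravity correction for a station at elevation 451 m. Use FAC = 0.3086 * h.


FAC = 0.3086 * h
= 0.3086 * 451
= 139.1786 mGal

139.1786


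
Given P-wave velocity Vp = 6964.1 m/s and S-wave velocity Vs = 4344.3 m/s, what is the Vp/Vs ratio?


Vp/Vs = 6964.1 / 4344.3
= 1.603

1.603


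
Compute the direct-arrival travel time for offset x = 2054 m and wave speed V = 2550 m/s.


t = x / V
= 2054 / 2550
= 0.8055 s

0.8055


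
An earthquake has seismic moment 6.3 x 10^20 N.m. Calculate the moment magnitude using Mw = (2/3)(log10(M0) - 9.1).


log10(M0) = log10(6.3 x 10^20) = 20.7993
Mw = 2/3 * (20.7993 - 9.1)
= 2/3 * 11.6993
= 7.8

7.8


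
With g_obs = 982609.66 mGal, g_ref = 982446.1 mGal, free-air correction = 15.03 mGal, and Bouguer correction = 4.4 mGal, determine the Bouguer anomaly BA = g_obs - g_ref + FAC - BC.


BA = g_obs - g_ref + FAC - BC
= 982609.66 - 982446.1 + 15.03 - 4.4
= 174.19 mGal

174.19


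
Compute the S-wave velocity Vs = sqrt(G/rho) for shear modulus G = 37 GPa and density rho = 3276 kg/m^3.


Convert G to Pa: G = 37e9 Pa
Compute G/rho = 37e9 / 3276 = 11294261.2943
Vs = sqrt(11294261.2943) = 3360.69 m/s

3360.69


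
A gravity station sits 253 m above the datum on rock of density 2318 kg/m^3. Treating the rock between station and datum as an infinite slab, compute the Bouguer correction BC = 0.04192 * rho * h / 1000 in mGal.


BC = 0.04192 * rho * h / 1000
= 0.04192 * 2318 * 253 / 1000
= 24.5842 mGal

24.5842


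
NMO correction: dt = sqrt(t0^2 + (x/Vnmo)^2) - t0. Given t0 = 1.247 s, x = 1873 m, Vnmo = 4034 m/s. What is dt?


x/Vnmo = 1873/4034 = 0.464303
(x/Vnmo)^2 = 0.215578
t0^2 = 1.555009
sqrt(1.555009 + 0.215578) = 1.330634
dt = 1.330634 - 1.247 = 0.083634

0.083634


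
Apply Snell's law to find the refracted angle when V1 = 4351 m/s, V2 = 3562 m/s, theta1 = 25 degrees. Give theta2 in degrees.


sin(theta1) = sin(25 deg) = 0.422618
sin(theta2) = V2/V1 * sin(theta1) = 3562/4351 * 0.422618 = 0.345982
theta2 = arcsin(0.345982) = 20.2417 degrees

20.2417


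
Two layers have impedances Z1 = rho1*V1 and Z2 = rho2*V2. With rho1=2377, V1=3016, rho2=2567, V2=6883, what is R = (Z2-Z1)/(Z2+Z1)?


Z1 = 2377 * 3016 = 7169032
Z2 = 2567 * 6883 = 17668661
R = (17668661 - 7169032) / (17668661 + 7169032) = 10499629 / 24837693 = 0.4227

0.4227


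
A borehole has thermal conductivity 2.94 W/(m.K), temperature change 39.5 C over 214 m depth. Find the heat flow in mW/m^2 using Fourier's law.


q = k * dT / dz * 1000
= 2.94 * 39.5 / 214 * 1000
= 0.542664 * 1000
= 542.6636 mW/m^2

542.6636


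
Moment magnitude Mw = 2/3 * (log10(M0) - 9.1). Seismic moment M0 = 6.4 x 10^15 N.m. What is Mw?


log10(M0) = log10(6.4 x 10^15) = 15.8062
Mw = 2/3 * (15.8062 - 9.1)
= 2/3 * 6.7062
= 4.47

4.47


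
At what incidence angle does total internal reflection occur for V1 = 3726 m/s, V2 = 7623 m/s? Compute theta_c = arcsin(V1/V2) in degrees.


V1/V2 = 3726/7623 = 0.488784
theta_c = arcsin(0.488784) = 29.2607 degrees

29.2607


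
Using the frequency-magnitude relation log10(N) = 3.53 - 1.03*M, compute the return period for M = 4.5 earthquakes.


log10(N) = 3.53 - 1.03*4.5 = -1.105
N = 10^-1.105 = 0.078524
T = 1/N = 1/0.078524 = 12.735 years

12.735


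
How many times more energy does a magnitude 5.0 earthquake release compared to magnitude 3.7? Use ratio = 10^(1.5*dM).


M2 - M1 = 5.0 - 3.7 = 1.3
1.5 * 1.3 = 1.95
ratio = 10^1.95 = 89.13

89.13


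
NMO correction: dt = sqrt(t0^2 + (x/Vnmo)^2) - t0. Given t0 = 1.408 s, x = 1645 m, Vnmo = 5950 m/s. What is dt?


x/Vnmo = 1645/5950 = 0.276471
(x/Vnmo)^2 = 0.076436
t0^2 = 1.982464
sqrt(1.982464 + 0.076436) = 1.434887
dt = 1.434887 - 1.408 = 0.026887

0.026887


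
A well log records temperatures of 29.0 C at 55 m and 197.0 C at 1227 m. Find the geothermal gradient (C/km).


dT = 197.0 - 29.0 = 168.0 C
dz = 1227 - 55 = 1172 m
gradient = dT/dz * 1000 = 168.0/1172 * 1000 = 143.3447 C/km

143.3447


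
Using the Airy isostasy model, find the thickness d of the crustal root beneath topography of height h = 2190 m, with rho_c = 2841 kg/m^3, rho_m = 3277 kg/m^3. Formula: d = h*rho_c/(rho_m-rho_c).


rho_m - rho_c = 3277 - 2841 = 436
d = 2190 * 2841 / 436
= 6221790 / 436
= 14270.16 m

14270.16


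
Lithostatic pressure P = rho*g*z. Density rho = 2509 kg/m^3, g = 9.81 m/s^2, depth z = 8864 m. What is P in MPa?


P = rho * g * z / 1e6
= 2509 * 9.81 * 8864 / 1e6
= 218172202.56 / 1e6
= 218.1722 MPa

218.1722


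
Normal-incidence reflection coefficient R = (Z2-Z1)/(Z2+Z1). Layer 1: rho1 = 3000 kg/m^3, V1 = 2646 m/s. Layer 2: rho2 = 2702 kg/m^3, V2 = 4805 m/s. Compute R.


Z1 = 3000 * 2646 = 7938000
Z2 = 2702 * 4805 = 12983110
R = (12983110 - 7938000) / (12983110 + 7938000) = 5045110 / 20921110 = 0.2411

0.2411


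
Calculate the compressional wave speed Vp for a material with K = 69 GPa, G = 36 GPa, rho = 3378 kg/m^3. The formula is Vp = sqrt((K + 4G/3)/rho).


First compute the effective modulus:
K + 4G/3 = 69e9 + 4*36e9/3 = 117000000000.0 Pa
Then divide by density:
117000000000.0 / 3378 = 34635879.2185 Pa/(kg/m^3)
Take the square root:
Vp = sqrt(34635879.2185) = 5885.23 m/s

5885.23


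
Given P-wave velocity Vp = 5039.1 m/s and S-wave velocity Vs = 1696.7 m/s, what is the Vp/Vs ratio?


Vp/Vs = 5039.1 / 1696.7
= 2.9699

2.9699


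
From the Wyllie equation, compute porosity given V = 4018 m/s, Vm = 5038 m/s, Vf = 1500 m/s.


1/V - 1/Vm = 1/4018 - 1/5038 = 5.039e-05
1/Vf - 1/Vm = 1/1500 - 1/5038 = 0.00046818
phi = 5.039e-05 / 0.00046818 = 0.1076

0.1076


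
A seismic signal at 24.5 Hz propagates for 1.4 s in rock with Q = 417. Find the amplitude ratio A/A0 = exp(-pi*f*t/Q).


pi*f*t/Q = pi*24.5*1.4/417 = 0.258409
A/A0 = exp(-0.258409) = 0.772279

0.772279


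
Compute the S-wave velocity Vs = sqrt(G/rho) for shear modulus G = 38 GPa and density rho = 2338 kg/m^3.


Convert G to Pa: G = 38e9 Pa
Compute G/rho = 38e9 / 2338 = 16253207.87
Vs = sqrt(16253207.87) = 4031.53 m/s

4031.53


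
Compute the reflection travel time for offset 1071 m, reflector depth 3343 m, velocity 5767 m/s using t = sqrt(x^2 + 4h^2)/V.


x^2 + 4h^2 = 1071^2 + 4*3343^2 = 1147041 + 44702596 = 45849637
sqrt(45849637) = 6771.236
t = 6771.236 / 5767 = 1.1741 s

1.1741


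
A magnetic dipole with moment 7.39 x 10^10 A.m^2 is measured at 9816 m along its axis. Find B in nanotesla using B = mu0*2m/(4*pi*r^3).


m = 7.39 x 10^10 = 73900000000 A.m^2
2m = 147800000000 A.m^2
r^3 = 9816^3 = 945809450496
B = (4pi*10^-7) * 147800000000 / (4*pi * 945809450496) * 1e9
= 185730.95768 / 11885392085496.13 * 1e9
= 15.6268 nT

15.6268


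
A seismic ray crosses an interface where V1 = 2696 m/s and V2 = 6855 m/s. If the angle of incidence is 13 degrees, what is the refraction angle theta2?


sin(theta1) = sin(13 deg) = 0.224951
sin(theta2) = V2/V1 * sin(theta1) = 6855/2696 * 0.224951 = 0.571973
theta2 = arcsin(0.571973) = 34.8879 degrees

34.8879


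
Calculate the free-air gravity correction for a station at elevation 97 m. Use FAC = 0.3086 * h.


FAC = 0.3086 * h
= 0.3086 * 97
= 29.9342 mGal

29.9342


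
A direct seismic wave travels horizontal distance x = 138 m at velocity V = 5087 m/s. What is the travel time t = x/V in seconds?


t = x / V
= 138 / 5087
= 0.0271 s

0.0271


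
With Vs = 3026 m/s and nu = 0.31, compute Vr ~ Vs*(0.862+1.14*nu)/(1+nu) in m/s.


Numerator factor = 0.862 + 1.14*0.31 = 1.2154
Denominator = 1 + 0.31 = 1.31
Vr = 3026 * 1.2154 / 1.31 = 2807.48 m/s

2807.48


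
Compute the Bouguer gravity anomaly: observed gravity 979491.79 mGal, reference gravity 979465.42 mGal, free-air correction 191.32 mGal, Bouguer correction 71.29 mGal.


BA = g_obs - g_ref + FAC - BC
= 979491.79 - 979465.42 + 191.32 - 71.29
= 146.4 mGal

146.4
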